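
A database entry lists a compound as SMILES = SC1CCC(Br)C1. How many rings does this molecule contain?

In SMILES, each pair of matching ring-closure digits denotes one ring-closing bond; the number of such bonds equals the number of independent rings.
Ring-closure bonds here: 1.

1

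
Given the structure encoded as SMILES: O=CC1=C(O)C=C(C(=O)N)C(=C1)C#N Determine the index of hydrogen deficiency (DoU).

8

Molecular formula: C9H6N2O3.
DoU = (2C + 2 + N − H − X) / 2, where X is the halogen count and O/S are ignored.
    = (2·9 + 2 + 2 − 6 − 0) / 2 = 16 / 2 = 8.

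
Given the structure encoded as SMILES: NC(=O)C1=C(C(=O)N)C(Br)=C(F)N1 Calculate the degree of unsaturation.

Molecular formula: C6H5BrFN3O2.
DoU = (2C + 2 + N − H − X) / 2, where X is the halogen count and O/S are ignored.
    = (2·6 + 2 + 3 − 5 − 2) / 2 = 10 / 2 = 5.

5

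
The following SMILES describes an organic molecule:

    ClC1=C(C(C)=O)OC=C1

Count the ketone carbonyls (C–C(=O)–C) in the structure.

The ketone motif appears at heavy-atom position 4 in the SMILES.
Ketone count: 1.

1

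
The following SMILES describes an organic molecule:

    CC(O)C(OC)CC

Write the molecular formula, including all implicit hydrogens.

C6H14O2

Walk through each heavy atom and fill implicit hydrogens from standard valence (C 4, N 3, O 2, S 2, halogen 1):
  atom 1: C, bond orders sum to 1 (valence 4) → 3 H
  atom 2: C, bond orders sum to 3 (valence 4) → 1 H
  atom 3: O, bond orders sum to 1 (valence 2) → 1 H
  atom 4: C, bond orders sum to 3 (valence 4) → 1 H
  atom 5: O, bond orders sum to 2 (valence 2) → 0 H
  atom 6: C, bond orders sum to 1 (valence 4) → 3 H
  atom 7: C, bond orders sum to 2 (valence 4) → 2 H
  atom 8: C, bond orders sum to 1 (valence 4) → 3 H
Totals → C:6, H:14, O:2.
In Hill order: C6H14O2.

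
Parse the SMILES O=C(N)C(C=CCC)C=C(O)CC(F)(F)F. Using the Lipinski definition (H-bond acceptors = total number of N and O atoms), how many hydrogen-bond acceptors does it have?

N atoms: 1; O atoms: 2.
Lipinski HBA = 1 + 2 = 3.

3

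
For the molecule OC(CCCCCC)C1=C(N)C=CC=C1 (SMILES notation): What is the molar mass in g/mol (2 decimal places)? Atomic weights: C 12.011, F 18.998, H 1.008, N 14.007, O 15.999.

207.32 g/mol

First, the molecular formula is C13H21NO (counting implicit H from valence).
  C: 13 × 12.011 = 156.143
  H: 21 × 1.008 = 21.168
  N: 1 × 14.007 = 14.007
  O: 1 × 15.999 = 15.999
Sum: 13×12.011 + 21×1.008 + 1×14.007 + 1×15.999 = 207.317 → 207.32 g/mol.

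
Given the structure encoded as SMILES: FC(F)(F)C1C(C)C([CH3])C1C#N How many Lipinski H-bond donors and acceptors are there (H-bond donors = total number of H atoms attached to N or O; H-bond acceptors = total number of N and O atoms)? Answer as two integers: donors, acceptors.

Donors: find every N or O and count the H atoms it carries.
  atom 12 (N): bond orders sum to 3 → 0 H
Lipinski HBD = 0.
Acceptors: N atoms = 1, O atoms = 0 → HBA = 1.

0, 1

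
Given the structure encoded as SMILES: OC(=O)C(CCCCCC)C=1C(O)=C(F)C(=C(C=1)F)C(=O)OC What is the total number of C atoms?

Count every carbon token in the SMILES (each C, including those in ring-closure positions and inside branches).
Carbon count: 16.

16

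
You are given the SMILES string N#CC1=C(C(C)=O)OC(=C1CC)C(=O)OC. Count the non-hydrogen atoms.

Every atom symbol written in the SMILES (organic subset) is one heavy atom; implicit H are not written.
Heavy atoms by element → C:11, N:1, O:4.
Total: 16.

16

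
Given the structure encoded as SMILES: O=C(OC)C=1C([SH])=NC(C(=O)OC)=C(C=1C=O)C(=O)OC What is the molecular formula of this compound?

C12H11NO7S

Walk through each heavy atom and fill implicit hydrogens from standard valence (C 4, N 3, O 2, S 2, halogen 1):
  atom 1: O, bond orders sum to 2 (valence 2) → 0 H
  atom 2: C, bond orders sum to 4 (valence 4) → 0 H
  atom 3: O, bond orders sum to 2 (valence 2) → 0 H
  atom 4: C, bond orders sum to 1 (valence 4) → 3 H
  atom 5: C, bond orders sum to 4 (valence 4) → 0 H
  atom 6: C, bond orders sum to 4 (valence 4) → 0 H
  atom 7: S with explicit H count 1
  atom 8: N, bond orders sum to 3 (valence 3) → 0 H
  atom 9: C, bond orders sum to 4 (valence 4) → 0 H
  atom 10: C, bond orders sum to 4 (valence 4) → 0 H
  atom 11: O, bond orders sum to 2 (valence 2) → 0 H
  atom 12: O, bond orders sum to 2 (valence 2) → 0 H
  atom 13: C, bond orders sum to 1 (valence 4) → 3 H
  atom 14: C, bond orders sum to 4 (valence 4) → 0 H
  atom 15: C, bond orders sum to 4 (valence 4) → 0 H
  atom 16: C, bond orders sum to 3 (valence 4) → 1 H
  atom 17: O, bond orders sum to 2 (valence 2) → 0 H
  atom 18: C, bond orders sum to 4 (valence 4) → 0 H
  atom 19: O, bond orders sum to 2 (valence 2) → 0 H
  atom 20: O, bond orders sum to 2 (valence 2) → 0 H
  atom 21: C, bond orders sum to 1 (valence 4) → 3 H
Totals → C:12, H:11, N:1, O:7, S:1.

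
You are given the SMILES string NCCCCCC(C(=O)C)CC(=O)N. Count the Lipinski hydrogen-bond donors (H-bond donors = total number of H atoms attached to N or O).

Donors: find every N or O and count the H atoms it carries.
  atom 1 (N): bond orders sum to 1 → 2 H
  atom 9 (O): bond orders sum to 2 → 0 H
  atom 13 (O): bond orders sum to 2 → 0 H
  atom 14 (N): bond orders sum to 1 → 2 H
Lipinski HBD = 4.

4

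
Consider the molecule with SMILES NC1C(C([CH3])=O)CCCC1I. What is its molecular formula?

Walk through each heavy atom and fill implicit hydrogens from standard valence (C 4, N 3, O 2, S 2, halogen 1):
  atom 1: N, bond orders sum to 1 (valence 3) → 2 H
  atom 2: C, bond orders sum to 3 (valence 4) → 1 H
  atom 3: C, bond orders sum to 3 (valence 4) → 1 H
  atom 4: C, bond orders sum to 4 (valence 4) → 0 H
  atom 5: C with explicit H count 3
  atom 6: O, bond orders sum to 2 (valence 2) → 0 H
  atom 7: C, bond orders sum to 2 (valence 4) → 2 H
  atom 8: C, bond orders sum to 2 (valence 4) → 2 H
  atom 9: C, bond orders sum to 2 (valence 4) → 2 H
  atom 10: C, bond orders sum to 3 (valence 4) → 1 H
  atom 11: I (halogen, monovalent) → 0 H
Totals → C:8, H:14, I:1, N:1, O:1.
In Hill order: C8H14INO.

C8H14INO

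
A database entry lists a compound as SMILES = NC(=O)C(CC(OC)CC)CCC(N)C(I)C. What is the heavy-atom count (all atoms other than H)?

17

Every atom symbol written in the SMILES (organic subset) is one heavy atom; implicit H are not written.
Heavy atoms by element → C:12, I:1, N:2, O:2.
Total: 17.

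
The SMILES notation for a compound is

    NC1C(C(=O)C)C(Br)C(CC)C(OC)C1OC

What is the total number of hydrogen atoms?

Walk through each heavy atom and fill implicit hydrogens from standard valence (C 4, N 3, O 2, S 2, halogen 1):
  atom 1: N, bond orders sum to 1 (valence 3) → 2 H
  atom 2: C, bond orders sum to 3 (valence 4) → 1 H
  atom 3: C, bond orders sum to 3 (valence 4) → 1 H
  atom 4: C, bond orders sum to 4 (valence 4) → 0 H
  atom 5: O, bond orders sum to 2 (valence 2) → 0 H
  atom 6: C, bond orders sum to 1 (valence 4) → 3 H
  atom 7: C, bond orders sum to 3 (valence 4) → 1 H
  atom 8: Br (halogen, monovalent) → 0 H
  atom 9: C, bond orders sum to 3 (valence 4) → 1 H
  atom 10: C, bond orders sum to 2 (valence 4) → 2 H
  atom 11: C, bond orders sum to 1 (valence 4) → 3 H
  atom 12: C, bond orders sum to 3 (valence 4) → 1 H
  atom 13: O, bond orders sum to 2 (valence 2) → 0 H
  atom 14: C, bond orders sum to 1 (valence 4) → 3 H
  atom 15: C, bond orders sum to 3 (valence 4) → 1 H
  atom 16: O, bond orders sum to 2 (valence 2) → 0 H
  atom 17: C, bond orders sum to 1 (valence 4) → 3 H
Total hydrogens: 22.

22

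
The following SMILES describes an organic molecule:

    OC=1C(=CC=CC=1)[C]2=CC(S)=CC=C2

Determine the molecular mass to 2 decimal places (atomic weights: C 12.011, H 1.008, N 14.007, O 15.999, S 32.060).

First, the molecular formula is C12H10OS (counting implicit H from valence).
  C: 12 × 12.011 = 144.132
  H: 10 × 1.008 = 10.080
  O: 1 × 15.999 = 15.999
  S: 1 × 32.060 = 32.060
Sum: 12×12.011 + 10×1.008 + 1×15.999 + 1×32.060 = 202.271 → 202.27 g/mol.

202.27 g/mol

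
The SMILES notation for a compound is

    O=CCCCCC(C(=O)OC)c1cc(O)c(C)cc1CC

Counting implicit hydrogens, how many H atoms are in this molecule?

24

Walk through each heavy atom and fill implicit hydrogens from standard valence (C 4, N 3, O 2, S 2, halogen 1); for lowercase aromatic atoms, an aromatic c carries 1 H when it has two neighbours and 0 H with three, and aromatic n carries 0 H:
  atom 1: O, bond orders sum to 2 (valence 2) → 0 H
  atom 2: C, bond orders sum to 3 (valence 4) → 1 H
  atom 3: C, bond orders sum to 2 (valence 4) → 2 H
  atom 4: C, bond orders sum to 2 (valence 4) → 2 H
  atom 5: C, bond orders sum to 2 (valence 4) → 2 H
  atom 6: C, bond orders sum to 2 (valence 4) → 2 H
  atom 7: C, bond orders sum to 3 (valence 4) → 1 H
  atom 8: C, bond orders sum to 4 (valence 4) → 0 H
  atom 9: O, bond orders sum to 2 (valence 2) → 0 H
  atom 10: O, bond orders sum to 2 (valence 2) → 0 H
  atom 11: C, bond orders sum to 1 (valence 4) → 3 H
  atom 12: aromatic c, 3 neighbours → 0 H
  atom 13: aromatic c, 2 neighbours → 1 H
  atom 14: aromatic c, 3 neighbours → 0 H
  atom 15: O, bond orders sum to 1 (valence 2) → 1 H
  atom 16: aromatic c, 3 neighbours → 0 H
  atom 17: C, bond orders sum to 1 (valence 4) → 3 H
  atom 18: aromatic c, 2 neighbours → 1 H
  atom 19: aromatic c, 3 neighbours → 0 H
  atom 20: C, bond orders sum to 2 (valence 4) → 2 H
  atom 21: C, bond orders sum to 1 (valence 4) → 3 H
Total hydrogens: 24.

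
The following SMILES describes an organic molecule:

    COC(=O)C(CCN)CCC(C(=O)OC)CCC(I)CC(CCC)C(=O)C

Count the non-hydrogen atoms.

27

Every atom symbol written in the SMILES (organic subset) is one heavy atom; implicit H are not written.
Heavy atoms by element → C:20, I:1, N:1, O:5.
Total: 27.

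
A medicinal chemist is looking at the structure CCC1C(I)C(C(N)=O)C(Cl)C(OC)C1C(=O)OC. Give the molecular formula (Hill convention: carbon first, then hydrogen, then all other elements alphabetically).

C12H19ClINO4

Walk through each heavy atom and fill implicit hydrogens from standard valence (C 4, N 3, O 2, S 2, halogen 1):
  atom 1: C, bond orders sum to 1 (valence 4) → 3 H
  atom 2: C, bond orders sum to 2 (valence 4) → 2 H
  atom 3: C, bond orders sum to 3 (valence 4) → 1 H
  atom 4: C, bond orders sum to 3 (valence 4) → 1 H
  atom 5: I (halogen, monovalent) → 0 H
  atom 6: C, bond orders sum to 3 (valence 4) → 1 H
  atom 7: C, bond orders sum to 4 (valence 4) → 0 H
  atom 8: N, bond orders sum to 1 (valence 3) → 2 H
  atom 9: O, bond orders sum to 2 (valence 2) → 0 H
  atom 10: C, bond orders sum to 3 (valence 4) → 1 H
  atom 11: Cl (halogen, monovalent) → 0 H
  atom 12: C, bond orders sum to 3 (valence 4) → 1 H
  atom 13: O, bond orders sum to 2 (valence 2) → 0 H
  atom 14: C, bond orders sum to 1 (valence 4) → 3 H
  atom 15: C, bond orders sum to 3 (valence 4) → 1 H
  atom 16: C, bond orders sum to 4 (valence 4) → 0 H
  atom 17: O, bond orders sum to 2 (valence 2) → 0 H
  atom 18: O, bond orders sum to 2 (valence 2) → 0 H
  atom 19: C, bond orders sum to 1 (valence 4) → 3 H
Totals → C:12, H:19, Cl:1, I:1, N:1, O:4.
In Hill order: C12H19ClINO4.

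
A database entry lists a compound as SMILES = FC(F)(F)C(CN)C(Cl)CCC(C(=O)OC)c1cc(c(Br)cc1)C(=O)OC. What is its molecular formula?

Walk through each heavy atom and fill implicit hydrogens from standard valence (C 4, N 3, O 2, S 2, halogen 1); for lowercase aromatic atoms, an aromatic c carries 1 H when it has two neighbours and 0 H with three, and aromatic n carries 0 H:
  atom 1: F (halogen, monovalent) → 0 H
  atom 2: C, bond orders sum to 4 (valence 4) → 0 H
  atom 3: F (halogen, monovalent) → 0 H
  atom 4: F (halogen, monovalent) → 0 H
  atom 5: C, bond orders sum to 3 (valence 4) → 1 H
  atom 6: C, bond orders sum to 2 (valence 4) → 2 H
  atom 7: N, bond orders sum to 1 (valence 3) → 2 H
  atom 8: C, bond orders sum to 3 (valence 4) → 1 H
  atom 9: Cl (halogen, monovalent) → 0 H
  atom 10: C, bond orders sum to 2 (valence 4) → 2 H
  atom 11: C, bond orders sum to 2 (valence 4) → 2 H
  atom 12: C, bond orders sum to 3 (valence 4) → 1 H
  atom 13: C, bond orders sum to 4 (valence 4) → 0 H
  atom 14: O, bond orders sum to 2 (valence 2) → 0 H
  atom 15: O, bond orders sum to 2 (valence 2) → 0 H
  atom 16: C, bond orders sum to 1 (valence 4) → 3 H
  atom 17: aromatic c, 3 neighbours → 0 H
  atom 18: aromatic c, 2 neighbours → 1 H
  atom 19: aromatic c, 3 neighbours → 0 H
  atom 20: aromatic c, 3 neighbours → 0 H
  atom 21: Br (halogen, monovalent) → 0 H
  atom 22: aromatic c, 2 neighbours → 1 H
  atom 23: aromatic c, 2 neighbours → 1 H
  atom 24: C, bond orders sum to 4 (valence 4) → 0 H
  atom 25: O, bond orders sum to 2 (valence 2) → 0 H
  atom 26: O, bond orders sum to 2 (valence 2) → 0 H
  atom 27: C, bond orders sum to 1 (valence 4) → 3 H
Totals → C:17, H:20, Br:1, Cl:1, F:3, N:1, O:4.

C17H20BrClF3NO4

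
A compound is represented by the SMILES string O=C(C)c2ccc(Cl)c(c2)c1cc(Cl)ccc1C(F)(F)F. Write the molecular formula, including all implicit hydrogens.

C15H9Cl2F3O

Walk through each heavy atom and fill implicit hydrogens from standard valence (C 4, N 3, O 2, S 2, halogen 1); for lowercase aromatic atoms, an aromatic c carries 1 H when it has two neighbours and 0 H with three, and aromatic n carries 0 H:
  atom 1: O, bond orders sum to 2 (valence 2) → 0 H
  atom 2: C, bond orders sum to 4 (valence 4) → 0 H
  atom 3: C, bond orders sum to 1 (valence 4) → 3 H
  atom 4: aromatic c, 3 neighbours → 0 H
  atom 5: aromatic c, 2 neighbours → 1 H
  atom 6: aromatic c, 2 neighbours → 1 H
  atom 7: aromatic c, 3 neighbours → 0 H
  atom 8: Cl (halogen, monovalent) → 0 H
  atom 9: aromatic c, 3 neighbours → 0 H
  atom 10: aromatic c, 2 neighbours → 1 H
  atom 11: aromatic c, 3 neighbours → 0 H
  atom 12: aromatic c, 2 neighbours → 1 H
  atom 13: aromatic c, 3 neighbours → 0 H
  atom 14: Cl (halogen, monovalent) → 0 H
  atom 15: aromatic c, 2 neighbours → 1 H
  atom 16: aromatic c, 2 neighbours → 1 H
  atom 17: aromatic c, 3 neighbours → 0 H
  atom 18: C, bond orders sum to 4 (valence 4) → 0 H
  atom 19: F (halogen, monovalent) → 0 H
  atom 20: F (halogen, monovalent) → 0 H
  atom 21: F (halogen, monovalent) → 0 H
Totals → C:15, H:9, Cl:2, F:3, O:1.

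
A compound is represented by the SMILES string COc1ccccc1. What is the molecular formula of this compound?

Walk through each heavy atom and fill implicit hydrogens from standard valence (C 4, N 3, O 2, S 2, halogen 1); for lowercase aromatic atoms, an aromatic c carries 1 H when it has two neighbours and 0 H with three, and aromatic n carries 0 H:
  atom 1: C, bond orders sum to 1 (valence 4) → 3 H
  atom 2: O, bond orders sum to 2 (valence 2) → 0 H
  atom 3: aromatic c, 3 neighbours → 0 H
  atom 4: aromatic c, 2 neighbours → 1 H
  atom 5: aromatic c, 2 neighbours → 1 H
  atom 6: aromatic c, 2 neighbours → 1 H
  atom 7: aromatic c, 2 neighbours → 1 H
  atom 8: aromatic c, 2 neighbours → 1 H
Totals → C:7, H:8, O:1.
In Hill order: C7H8O.

C7H8O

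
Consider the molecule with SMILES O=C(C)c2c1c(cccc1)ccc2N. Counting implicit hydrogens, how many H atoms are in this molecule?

Walk through each heavy atom and fill implicit hydrogens from standard valence (C 4, N 3, O 2, S 2, halogen 1); for lowercase aromatic atoms, an aromatic c carries 1 H when it has two neighbours and 0 H with three, and aromatic n carries 0 H:
  atom 1: O, bond orders sum to 2 (valence 2) → 0 H
  atom 2: C, bond orders sum to 4 (valence 4) → 0 H
  atom 3: C, bond orders sum to 1 (valence 4) → 3 H
  atom 4: aromatic c, 3 neighbours → 0 H
  atom 5: aromatic c, 3 neighbours → 0 H
  atom 6: aromatic c, 3 neighbours → 0 H
  atom 7: aromatic c, 2 neighbours → 1 H
  atom 8: aromatic c, 2 neighbours → 1 H
  atom 9: aromatic c, 2 neighbours → 1 H
  atom 10: aromatic c, 2 neighbours → 1 H
  atom 11: aromatic c, 2 neighbours → 1 H
  atom 12: aromatic c, 2 neighbours → 1 H
  atom 13: aromatic c, 3 neighbours → 0 H
  atom 14: N, bond orders sum to 1 (valence 3) → 2 H
Total hydrogens: 11.

11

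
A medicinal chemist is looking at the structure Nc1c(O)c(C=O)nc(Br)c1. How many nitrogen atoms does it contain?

Scan the SMILES for N atoms (remember two-letter symbols like Cl and Br are single atoms).
Nitrogen count: 2.

2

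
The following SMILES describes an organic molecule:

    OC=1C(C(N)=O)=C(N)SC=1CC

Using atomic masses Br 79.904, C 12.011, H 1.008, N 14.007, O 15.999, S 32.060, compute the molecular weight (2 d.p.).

First, the molecular formula is C7H10N2O2S (counting implicit H from valence).
  C: 7 × 12.011 = 84.077
  H: 10 × 1.008 = 10.080
  N: 2 × 14.007 = 28.014
  O: 2 × 15.999 = 31.998
  S: 1 × 32.060 = 32.060
Sum: 7×12.011 + 10×1.008 + 2×14.007 + 2×15.999 + 1×32.060 = 186.229 → 186.23 g/mol.

186.23 g/mol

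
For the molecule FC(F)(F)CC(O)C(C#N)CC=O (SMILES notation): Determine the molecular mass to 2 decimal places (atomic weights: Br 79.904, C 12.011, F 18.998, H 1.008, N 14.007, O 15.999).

195.14 g/mol

First, the molecular formula is C7H8F3NO2 (counting implicit H from valence).
  C: 7 × 12.011 = 84.077
  F: 3 × 18.998 = 56.994
  H: 8 × 1.008 = 8.064
  N: 1 × 14.007 = 14.007
  O: 2 × 15.999 = 31.998
Sum: 7×12.011 + 3×18.998 + 8×1.008 + 1×14.007 + 2×15.999 = 195.140 → 195.14 g/mol.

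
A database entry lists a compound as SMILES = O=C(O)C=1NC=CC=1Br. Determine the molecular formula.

C5H4BrNO2

Walk through each heavy atom and fill implicit hydrogens from standard valence (C 4, N 3, O 2, S 2, halogen 1):
  atom 1: O, bond orders sum to 2 (valence 2) → 0 H
  atom 2: C, bond orders sum to 4 (valence 4) → 0 H
  atom 3: O, bond orders sum to 1 (valence 2) → 1 H
  atom 4: C, bond orders sum to 4 (valence 4) → 0 H
  atom 5: N, bond orders sum to 2 (valence 3) → 1 H
  atom 6: C, bond orders sum to 3 (valence 4) → 1 H
  atom 7: C, bond orders sum to 3 (valence 4) → 1 H
  atom 8: C, bond orders sum to 4 (valence 4) → 0 H
  atom 9: Br (halogen, monovalent) → 0 H
Totals → C:5, H:4, Br:1, N:1, O:2.
In Hill order: C5H4BrNO2.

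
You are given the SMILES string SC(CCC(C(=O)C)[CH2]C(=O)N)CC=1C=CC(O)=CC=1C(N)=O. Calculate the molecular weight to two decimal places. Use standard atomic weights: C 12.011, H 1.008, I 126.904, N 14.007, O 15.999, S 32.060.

338.42 g/mol

First, the molecular formula is C16H22N2O4S (counting implicit H from valence).
  C: 16 × 12.011 = 192.176
  H: 22 × 1.008 = 22.176
  N: 2 × 14.007 = 28.014
  O: 4 × 15.999 = 63.996
  S: 1 × 32.060 = 32.060
Sum: 16×12.011 + 22×1.008 + 2×14.007 + 4×15.999 + 1×32.060 = 338.422 → 338.42 g/mol.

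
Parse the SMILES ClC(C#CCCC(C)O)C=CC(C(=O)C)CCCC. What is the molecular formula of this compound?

C16H25ClO2

Walk through each heavy atom and fill implicit hydrogens from standard valence (C 4, N 3, O 2, S 2, halogen 1):
  atom 1: Cl (halogen, monovalent) → 0 H
  atom 2: C, bond orders sum to 3 (valence 4) → 1 H
  atom 3: C, bond orders sum to 4 (valence 4) → 0 H
  atom 4: C, bond orders sum to 4 (valence 4) → 0 H
  atom 5: C, bond orders sum to 2 (valence 4) → 2 H
  atom 6: C, bond orders sum to 2 (valence 4) → 2 H
  atom 7: C, bond orders sum to 3 (valence 4) → 1 H
  atom 8: C, bond orders sum to 1 (valence 4) → 3 H
  atom 9: O, bond orders sum to 1 (valence 2) → 1 H
  atom 10: C, bond orders sum to 3 (valence 4) → 1 H
  atom 11: C, bond orders sum to 3 (valence 4) → 1 H
  atom 12: C, bond orders sum to 3 (valence 4) → 1 H
  atom 13: C, bond orders sum to 4 (valence 4) → 0 H
  atom 14: O, bond orders sum to 2 (valence 2) → 0 H
  atom 15: C, bond orders sum to 1 (valence 4) → 3 H
  atom 16: C, bond orders sum to 2 (valence 4) → 2 H
  atom 17: C, bond orders sum to 2 (valence 4) → 2 H
  atom 18: C, bond orders sum to 2 (valence 4) → 2 H
  atom 19: C, bond orders sum to 1 (valence 4) → 3 H
Totals → C:16, H:25, Cl:1, O:2.
In Hill order: C16H25ClO2.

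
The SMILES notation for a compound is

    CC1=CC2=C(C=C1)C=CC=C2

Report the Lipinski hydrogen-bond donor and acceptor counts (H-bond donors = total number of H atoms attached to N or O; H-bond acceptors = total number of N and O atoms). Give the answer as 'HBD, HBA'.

Donors: find every N or O and count the H atoms it carries.
  (no N or O atoms present)
Lipinski HBD = 0.
Acceptors: N atoms = 0, O atoms = 0 → HBA = 0.

0, 0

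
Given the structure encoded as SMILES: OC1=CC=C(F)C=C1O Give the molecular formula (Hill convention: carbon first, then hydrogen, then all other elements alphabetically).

Walk through each heavy atom and fill implicit hydrogens from standard valence (C 4, N 3, O 2, S 2, halogen 1):
  atom 1: O, bond orders sum to 1 (valence 2) → 1 H
  atom 2: C, bond orders sum to 4 (valence 4) → 0 H
  atom 3: C, bond orders sum to 3 (valence 4) → 1 H
  atom 4: C, bond orders sum to 3 (valence 4) → 1 H
  atom 5: C, bond orders sum to 4 (valence 4) → 0 H
  atom 6: F (halogen, monovalent) → 0 H
  atom 7: C, bond orders sum to 3 (valence 4) → 1 H
  atom 8: C, bond orders sum to 4 (valence 4) → 0 H
  atom 9: O, bond orders sum to 1 (valence 2) → 1 H
Totals → C:6, H:5, F:1, O:2.
In Hill order: C6H5FO2.

C6H5FO2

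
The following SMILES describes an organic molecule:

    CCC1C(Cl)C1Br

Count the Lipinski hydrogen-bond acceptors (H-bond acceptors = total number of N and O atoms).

N atoms: 0; O atoms: 0.
Lipinski HBA = 0 + 0 = 0.

0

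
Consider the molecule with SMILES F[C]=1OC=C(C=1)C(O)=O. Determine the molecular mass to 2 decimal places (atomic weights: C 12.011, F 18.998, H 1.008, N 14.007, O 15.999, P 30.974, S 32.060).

First, the molecular formula is C5H3FO3 (counting implicit H from valence).
  C: 5 × 12.011 = 60.055
  F: 1 × 18.998 = 18.998
  H: 3 × 1.008 = 3.024
  O: 3 × 15.999 = 47.997
Sum: 5×12.011 + 1×18.998 + 3×1.008 + 3×15.999 = 130.074 → 130.07 g/mol.

130.07 g/mol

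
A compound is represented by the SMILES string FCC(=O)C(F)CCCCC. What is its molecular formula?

C8H14F2O

Walk through each heavy atom and fill implicit hydrogens from standard valence (C 4, N 3, O 2, S 2, halogen 1):
  atom 1: F (halogen, monovalent) → 0 H
  atom 2: C, bond orders sum to 2 (valence 4) → 2 H
  atom 3: C, bond orders sum to 4 (valence 4) → 0 H
  atom 4: O, bond orders sum to 2 (valence 2) → 0 H
  atom 5: C, bond orders sum to 3 (valence 4) → 1 H
  atom 6: F (halogen, monovalent) → 0 H
  atom 7: C, bond orders sum to 2 (valence 4) → 2 H
  atom 8: C, bond orders sum to 2 (valence 4) → 2 H
  atom 9: C, bond orders sum to 2 (valence 4) → 2 H
  atom 10: C, bond orders sum to 2 (valence 4) → 2 H
  atom 11: C, bond orders sum to 1 (valence 4) → 3 H
Totals → C:8, H:14, F:2, O:1.
In Hill order: C8H14F2O.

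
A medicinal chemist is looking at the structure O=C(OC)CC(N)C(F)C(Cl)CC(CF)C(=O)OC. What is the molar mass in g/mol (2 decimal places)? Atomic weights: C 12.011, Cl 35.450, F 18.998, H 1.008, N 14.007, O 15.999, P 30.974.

First, the molecular formula is C11H18ClF2NO4 (counting implicit H from valence).
  C: 11 × 12.011 = 132.121
  Cl: 1 × 35.450 = 35.450
  F: 2 × 18.998 = 37.996
  H: 18 × 1.008 = 18.144
  N: 1 × 14.007 = 14.007
  O: 4 × 15.999 = 63.996
Sum: 11×12.011 + 1×35.450 + 2×18.998 + 18×1.008 + 1×14.007 + 4×15.999 = 301.714 → 301.71 g/mol.

301.71 g/mol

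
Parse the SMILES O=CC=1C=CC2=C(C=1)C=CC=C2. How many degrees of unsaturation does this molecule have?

8

Molecular formula: C11H8O.
DoU = (2C + 2 + N − H − X) / 2, where X is the halogen count and O/S are ignored.
    = (2·11 + 2 + 0 − 8 − 0) / 2 = 16 / 2 = 8.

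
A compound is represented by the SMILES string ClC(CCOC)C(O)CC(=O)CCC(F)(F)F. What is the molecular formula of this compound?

C10H16ClF3O3

Walk through each heavy atom and fill implicit hydrogens from standard valence (C 4, N 3, O 2, S 2, halogen 1):
  atom 1: Cl (halogen, monovalent) → 0 H
  atom 2: C, bond orders sum to 3 (valence 4) → 1 H
  atom 3: C, bond orders sum to 2 (valence 4) → 2 H
  atom 4: C, bond orders sum to 2 (valence 4) → 2 H
  atom 5: O, bond orders sum to 2 (valence 2) → 0 H
  atom 6: C, bond orders sum to 1 (valence 4) → 3 H
  atom 7: C, bond orders sum to 3 (valence 4) → 1 H
  atom 8: O, bond orders sum to 1 (valence 2) → 1 H
  atom 9: C, bond orders sum to 2 (valence 4) → 2 H
  atom 10: C, bond orders sum to 4 (valence 4) → 0 H
  atom 11: O, bond orders sum to 2 (valence 2) → 0 H
  atom 12: C, bond orders sum to 2 (valence 4) → 2 H
  atom 13: C, bond orders sum to 2 (valence 4) → 2 H
  atom 14: C, bond orders sum to 4 (valence 4) → 0 H
  atom 15: F (halogen, monovalent) → 0 H
  atom 16: F (halogen, monovalent) → 0 H
  atom 17: F (halogen, monovalent) → 0 H
Totals → C:10, H:16, Cl:1, F:3, O:3.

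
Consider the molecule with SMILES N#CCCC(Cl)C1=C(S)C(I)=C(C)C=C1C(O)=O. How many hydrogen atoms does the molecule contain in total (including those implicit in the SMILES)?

11

Walk through each heavy atom and fill implicit hydrogens from standard valence (C 4, N 3, O 2, S 2, halogen 1):
  atom 1: N, bond orders sum to 3 (valence 3) → 0 H
  atom 2: C, bond orders sum to 4 (valence 4) → 0 H
  atom 3: C, bond orders sum to 2 (valence 4) → 2 H
  atom 4: C, bond orders sum to 2 (valence 4) → 2 H
  atom 5: C, bond orders sum to 3 (valence 4) → 1 H
  atom 6: Cl (halogen, monovalent) → 0 H
  atom 7: C, bond orders sum to 4 (valence 4) → 0 H
  atom 8: C, bond orders sum to 4 (valence 4) → 0 H
  atom 9: S, bond orders sum to 1 (valence 2) → 1 H
  atom 10: C, bond orders sum to 4 (valence 4) → 0 H
  atom 11: I (halogen, monovalent) → 0 H
  atom 12: C, bond orders sum to 4 (valence 4) → 0 H
  atom 13: C, bond orders sum to 1 (valence 4) → 3 H
  atom 14: C, bond orders sum to 3 (valence 4) → 1 H
  atom 15: C, bond orders sum to 4 (valence 4) → 0 H
  atom 16: C, bond orders sum to 4 (valence 4) → 0 H
  atom 17: O, bond orders sum to 1 (valence 2) → 1 H
  atom 18: O, bond orders sum to 2 (valence 2) → 0 H
Total hydrogens: 11.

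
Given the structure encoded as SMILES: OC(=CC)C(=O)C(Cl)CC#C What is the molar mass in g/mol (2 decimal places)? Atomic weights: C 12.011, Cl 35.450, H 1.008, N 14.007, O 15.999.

172.61 g/mol

First, the molecular formula is C8H9ClO2 (counting implicit H from valence).
  C: 8 × 12.011 = 96.088
  Cl: 1 × 35.450 = 35.450
  H: 9 × 1.008 = 9.072
  O: 2 × 15.999 = 31.998
Sum: 8×12.011 + 1×35.450 + 9×1.008 + 2×15.999 = 172.608 → 172.61 g/mol.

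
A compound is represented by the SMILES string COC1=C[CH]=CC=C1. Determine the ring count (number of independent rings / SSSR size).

In SMILES, each pair of matching ring-closure digits denotes one ring-closing bond; the number of such bonds equals the number of independent rings.
Ring-closure bonds here: 1.

1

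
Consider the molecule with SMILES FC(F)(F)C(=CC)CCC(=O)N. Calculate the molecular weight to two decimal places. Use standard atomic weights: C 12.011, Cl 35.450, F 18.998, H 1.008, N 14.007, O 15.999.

First, the molecular formula is C7H10F3NO (counting implicit H from valence).
  C: 7 × 12.011 = 84.077
  F: 3 × 18.998 = 56.994
  H: 10 × 1.008 = 10.080
  N: 1 × 14.007 = 14.007
  O: 1 × 15.999 = 15.999
Sum: 7×12.011 + 3×18.998 + 10×1.008 + 1×14.007 + 1×15.999 = 181.157 → 181.16 g/mol.

181.16 g/mol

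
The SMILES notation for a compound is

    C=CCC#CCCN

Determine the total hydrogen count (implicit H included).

Walk through each heavy atom and fill implicit hydrogens from standard valence (C 4, N 3, O 2, S 2, halogen 1):
  atom 1: C, bond orders sum to 2 (valence 4) → 2 H
  atom 2: C, bond orders sum to 3 (valence 4) → 1 H
  atom 3: C, bond orders sum to 2 (valence 4) → 2 H
  atom 4: C, bond orders sum to 4 (valence 4) → 0 H
  atom 5: C, bond orders sum to 4 (valence 4) → 0 H
  atom 6: C, bond orders sum to 2 (valence 4) → 2 H
  atom 7: C, bond orders sum to 2 (valence 4) → 2 H
  atom 8: N, bond orders sum to 1 (valence 3) → 2 H
Total hydrogens: 11.

11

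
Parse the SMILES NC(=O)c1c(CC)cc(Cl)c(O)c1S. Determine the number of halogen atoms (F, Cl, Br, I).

1

Halogen atoms appear at heavy-atom position 10 (1×Cl).
Other groups present: 1 amide, 1 hydroxyl, 1 thiol.
Halogen count: 1.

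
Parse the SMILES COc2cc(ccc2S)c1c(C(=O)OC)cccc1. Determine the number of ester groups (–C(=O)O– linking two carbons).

1

The ester motif appears at heavy-atom position 12 in the SMILES.
Other groups present: 1 ether, 1 thiol.
Ester count: 1.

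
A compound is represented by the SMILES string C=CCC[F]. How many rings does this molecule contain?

0

In SMILES, each pair of matching ring-closure digits denotes one ring-closing bond; the number of such bonds equals the number of independent rings.
Ring-closure bonds here: 0.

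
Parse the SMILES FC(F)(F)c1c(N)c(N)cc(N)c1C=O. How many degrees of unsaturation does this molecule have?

5

Molecular formula: C8H8F3N3O.
DoU = (2C + 2 + N − H − X) / 2, where X is the halogen count and O/S are ignored.
    = (2·8 + 2 + 3 − 8 − 3) / 2 = 10 / 2 = 5.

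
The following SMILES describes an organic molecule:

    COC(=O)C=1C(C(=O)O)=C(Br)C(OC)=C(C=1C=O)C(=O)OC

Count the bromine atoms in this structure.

1

Scan the SMILES for Br atoms (remember two-letter symbols like Cl and Br are single atoms).
Bromine count: 1.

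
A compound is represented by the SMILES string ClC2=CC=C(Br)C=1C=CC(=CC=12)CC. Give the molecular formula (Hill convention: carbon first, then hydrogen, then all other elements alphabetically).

C12H10BrCl

Walk through each heavy atom and fill implicit hydrogens from standard valence (C 4, N 3, O 2, S 2, halogen 1):
  atom 1: Cl (halogen, monovalent) → 0 H
  atom 2: C, bond orders sum to 4 (valence 4) → 0 H
  atom 3: C, bond orders sum to 3 (valence 4) → 1 H
  atom 4: C, bond orders sum to 3 (valence 4) → 1 H
  atom 5: C, bond orders sum to 4 (valence 4) → 0 H
  atom 6: Br (halogen, monovalent) → 0 H
  atom 7: C, bond orders sum to 4 (valence 4) → 0 H
  atom 8: C, bond orders sum to 3 (valence 4) → 1 H
  atom 9: C, bond orders sum to 3 (valence 4) → 1 H
  atom 10: C, bond orders sum to 4 (valence 4) → 0 H
  atom 11: C, bond orders sum to 3 (valence 4) → 1 H
  atom 12: C, bond orders sum to 4 (valence 4) → 0 H
  atom 13: C, bond orders sum to 2 (valence 4) → 2 H
  atom 14: C, bond orders sum to 1 (valence 4) → 3 H
Totals → C:12, H:10, Br:1, Cl:1.
In Hill order: C12H10BrCl.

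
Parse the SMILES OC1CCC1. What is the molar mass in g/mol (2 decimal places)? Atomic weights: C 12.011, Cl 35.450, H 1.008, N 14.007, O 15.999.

First, the molecular formula is C4H8O (counting implicit H from valence).
  C: 4 × 12.011 = 48.044
  H: 8 × 1.008 = 8.064
  O: 1 × 15.999 = 15.999
Sum: 4×12.011 + 8×1.008 + 1×15.999 = 72.107 → 72.11 g/mol.

72.11 g/mol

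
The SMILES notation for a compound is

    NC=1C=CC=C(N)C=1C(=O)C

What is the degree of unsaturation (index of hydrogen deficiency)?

5

Molecular formula: C8H10N2O.
DoU = (2C + 2 + N − H − X) / 2, where X is the halogen count and O/S are ignored.
    = (2·8 + 2 + 2 − 10 − 0) / 2 = 10 / 2 = 5.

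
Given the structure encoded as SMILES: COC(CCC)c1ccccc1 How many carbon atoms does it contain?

Count every carbon token in the SMILES (each C, including those in ring-closure positions and inside branches).
Carbon count: 11.

11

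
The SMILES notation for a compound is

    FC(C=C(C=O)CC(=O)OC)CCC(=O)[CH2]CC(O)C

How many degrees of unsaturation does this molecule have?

4

Degree of unsaturation = (number of rings) + (number of π bonds).
Ring closures in the SMILES: 0.
π bonds: 4 double bonds (each 1 DoU) → 4 DoU from unsaturation.
Total DoU = 0 + 4 = 4.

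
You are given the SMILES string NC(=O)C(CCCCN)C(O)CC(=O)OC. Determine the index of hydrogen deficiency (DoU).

2

Degree of unsaturation = (number of rings) + (number of π bonds).
Ring closures in the SMILES: 0.
π bonds: 2 double bonds (each 1 DoU) → 2 DoU from unsaturation.
Total DoU = 0 + 2 = 2.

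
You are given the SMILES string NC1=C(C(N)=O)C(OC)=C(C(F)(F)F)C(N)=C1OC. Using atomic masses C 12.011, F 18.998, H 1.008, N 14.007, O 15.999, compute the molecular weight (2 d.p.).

279.22 g/mol

First, the molecular formula is C10H12F3N3O3 (counting implicit H from valence).
  C: 10 × 12.011 = 120.110
  F: 3 × 18.998 = 56.994
  H: 12 × 1.008 = 12.096
  N: 3 × 14.007 = 42.021
  O: 3 × 15.999 = 47.997
Sum: 10×12.011 + 3×18.998 + 12×1.008 + 3×14.007 + 3×15.999 = 279.218 → 279.22 g/mol.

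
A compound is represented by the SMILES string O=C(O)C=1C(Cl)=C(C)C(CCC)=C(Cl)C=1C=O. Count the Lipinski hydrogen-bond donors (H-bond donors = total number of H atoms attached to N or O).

Donors: find every N or O and count the H atoms it carries.
  atom 1 (O): bond orders sum to 2 → 0 H
  atom 3 (O): bond orders sum to 1 → 1 H
  atom 17 (O): bond orders sum to 2 → 0 H
Lipinski HBD = 1.

1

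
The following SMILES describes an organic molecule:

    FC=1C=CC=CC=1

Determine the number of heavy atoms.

Every atom symbol written in the SMILES (organic subset) is one heavy atom; implicit H are not written.
Heavy atoms by element → C:6, F:1.
Total: 7.

7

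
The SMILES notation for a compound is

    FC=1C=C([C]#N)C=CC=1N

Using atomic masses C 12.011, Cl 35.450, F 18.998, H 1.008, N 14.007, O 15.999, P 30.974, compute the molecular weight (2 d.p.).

First, the molecular formula is C7H5FN2 (counting implicit H from valence).
  C: 7 × 12.011 = 84.077
  F: 1 × 18.998 = 18.998
  H: 5 × 1.008 = 5.040
  N: 2 × 14.007 = 28.014
Sum: 7×12.011 + 1×18.998 + 5×1.008 + 2×14.007 = 136.129 → 136.13 g/mol.

136.13 g/mol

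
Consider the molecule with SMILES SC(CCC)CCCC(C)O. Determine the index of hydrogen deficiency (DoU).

Degree of unsaturation = (number of rings) + (number of π bonds).
Ring closures in the SMILES: 0.
π bonds: none → 0 DoU from unsaturation.
Total DoU = 0 + 0 = 0.

0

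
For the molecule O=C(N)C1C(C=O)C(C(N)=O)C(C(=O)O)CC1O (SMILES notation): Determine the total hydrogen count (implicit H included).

14

Walk through each heavy atom and fill implicit hydrogens from standard valence (C 4, N 3, O 2, S 2, halogen 1):
  atom 1: O, bond orders sum to 2 (valence 2) → 0 H
  atom 2: C, bond orders sum to 4 (valence 4) → 0 H
  atom 3: N, bond orders sum to 1 (valence 3) → 2 H
  atom 4: C, bond orders sum to 3 (valence 4) → 1 H
  atom 5: C, bond orders sum to 3 (valence 4) → 1 H
  atom 6: C, bond orders sum to 3 (valence 4) → 1 H
  atom 7: O, bond orders sum to 2 (valence 2) → 0 H
  atom 8: C, bond orders sum to 3 (valence 4) → 1 H
  atom 9: C, bond orders sum to 4 (valence 4) → 0 H
  atom 10: N, bond orders sum to 1 (valence 3) → 2 H
  atom 11: O, bond orders sum to 2 (valence 2) → 0 H
  atom 12: C, bond orders sum to 3 (valence 4) → 1 H
  atom 13: C, bond orders sum to 4 (valence 4) → 0 H
  atom 14: O, bond orders sum to 2 (valence 2) → 0 H
  atom 15: O, bond orders sum to 1 (valence 2) → 1 H
  atom 16: C, bond orders sum to 2 (valence 4) → 2 H
  atom 17: C, bond orders sum to 3 (valence 4) → 1 H
  atom 18: O, bond orders sum to 1 (valence 2) → 1 H
Total hydrogens: 14.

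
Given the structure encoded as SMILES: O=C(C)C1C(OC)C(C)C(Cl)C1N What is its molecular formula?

C9H16ClNO2

Walk through each heavy atom and fill implicit hydrogens from standard valence (C 4, N 3, O 2, S 2, halogen 1):
  atom 1: O, bond orders sum to 2 (valence 2) → 0 H
  atom 2: C, bond orders sum to 4 (valence 4) → 0 H
  atom 3: C, bond orders sum to 1 (valence 4) → 3 H
  atom 4: C, bond orders sum to 3 (valence 4) → 1 H
  atom 5: C, bond orders sum to 3 (valence 4) → 1 H
  atom 6: O, bond orders sum to 2 (valence 2) → 0 H
  atom 7: C, bond orders sum to 1 (valence 4) → 3 H
  atom 8: C, bond orders sum to 3 (valence 4) → 1 H
  atom 9: C, bond orders sum to 1 (valence 4) → 3 H
  atom 10: C, bond orders sum to 3 (valence 4) → 1 H
  atom 11: Cl (halogen, monovalent) → 0 H
  atom 12: C, bond orders sum to 3 (valence 4) → 1 H
  atom 13: N, bond orders sum to 1 (valence 3) → 2 H
Totals → C:9, H:16, Cl:1, N:1, O:2.
In Hill order: C9H16ClNO2.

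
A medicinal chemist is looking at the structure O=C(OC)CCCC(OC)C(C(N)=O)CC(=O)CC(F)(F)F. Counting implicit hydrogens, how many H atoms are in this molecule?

20

Walk through each heavy atom and fill implicit hydrogens from standard valence (C 4, N 3, O 2, S 2, halogen 1):
  atom 1: O, bond orders sum to 2 (valence 2) → 0 H
  atom 2: C, bond orders sum to 4 (valence 4) → 0 H
  atom 3: O, bond orders sum to 2 (valence 2) → 0 H
  atom 4: C, bond orders sum to 1 (valence 4) → 3 H
  atom 5: C, bond orders sum to 2 (valence 4) → 2 H
  atom 6: C, bond orders sum to 2 (valence 4) → 2 H
  atom 7: C, bond orders sum to 2 (valence 4) → 2 H
  atom 8: C, bond orders sum to 3 (valence 4) → 1 H
  atom 9: O, bond orders sum to 2 (valence 2) → 0 H
  atom 10: C, bond orders sum to 1 (valence 4) → 3 H
  atom 11: C, bond orders sum to 3 (valence 4) → 1 H
  atom 12: C, bond orders sum to 4 (valence 4) → 0 H
  atom 13: N, bond orders sum to 1 (valence 3) → 2 H
  atom 14: O, bond orders sum to 2 (valence 2) → 0 H
  atom 15: C, bond orders sum to 2 (valence 4) → 2 H
  atom 16: C, bond orders sum to 4 (valence 4) → 0 H
  atom 17: O, bond orders sum to 2 (valence 2) → 0 H
  atom 18: C, bond orders sum to 2 (valence 4) → 2 H
  atom 19: C, bond orders sum to 4 (valence 4) → 0 H
  atom 20: F (halogen, monovalent) → 0 H
  atom 21: F (halogen, monovalent) → 0 H
  atom 22: F (halogen, monovalent) → 0 H
Total hydrogens: 20.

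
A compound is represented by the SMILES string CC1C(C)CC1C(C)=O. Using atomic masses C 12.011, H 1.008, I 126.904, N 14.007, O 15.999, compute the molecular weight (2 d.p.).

126.20 g/mol

First, the molecular formula is C8H14O (counting implicit H from valence).
  C: 8 × 12.011 = 96.088
  H: 14 × 1.008 = 14.112
  O: 1 × 15.999 = 15.999
Sum: 8×12.011 + 14×1.008 + 1×15.999 = 126.199 → 126.20 g/mol.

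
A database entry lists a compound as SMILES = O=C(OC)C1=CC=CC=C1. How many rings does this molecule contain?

In SMILES, each pair of matching ring-closure digits denotes one ring-closing bond; the number of such bonds equals the number of independent rings.
Ring-closure bonds here: 1.

1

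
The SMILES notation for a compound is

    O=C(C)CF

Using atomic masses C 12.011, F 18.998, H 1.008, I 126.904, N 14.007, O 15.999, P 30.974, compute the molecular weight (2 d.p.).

First, the molecular formula is C3H5FO (counting implicit H from valence).
  C: 3 × 12.011 = 36.033
  F: 1 × 18.998 = 18.998
  H: 5 × 1.008 = 5.040
  O: 1 × 15.999 = 15.999
Sum: 3×12.011 + 1×18.998 + 5×1.008 + 1×15.999 = 76.070 → 76.07 g/mol.

76.07 g/mol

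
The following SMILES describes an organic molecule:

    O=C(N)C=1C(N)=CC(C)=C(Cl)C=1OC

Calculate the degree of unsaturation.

5

Degree of unsaturation = (number of rings) + (number of π bonds).
Ring closures in the SMILES: 1.
π bonds: 4 double bonds (each 1 DoU) → 4 DoU from unsaturation.
Total DoU = 1 + 4 = 5.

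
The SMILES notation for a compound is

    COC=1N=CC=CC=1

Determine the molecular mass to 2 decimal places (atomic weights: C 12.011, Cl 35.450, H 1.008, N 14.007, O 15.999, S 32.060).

109.13 g/mol

First, the molecular formula is C6H7NO (counting implicit H from valence).
  C: 6 × 12.011 = 72.066
  H: 7 × 1.008 = 7.056
  N: 1 × 14.007 = 14.007
  O: 1 × 15.999 = 15.999
Sum: 6×12.011 + 7×1.008 + 1×14.007 + 1×15.999 = 109.128 → 109.13 g/mol.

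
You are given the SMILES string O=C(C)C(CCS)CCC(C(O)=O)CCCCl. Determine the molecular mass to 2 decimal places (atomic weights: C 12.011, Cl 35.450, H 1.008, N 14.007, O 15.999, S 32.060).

280.81 g/mol

First, the molecular formula is C12H21ClO3S (counting implicit H from valence).
  C: 12 × 12.011 = 144.132
  Cl: 1 × 35.450 = 35.450
  H: 21 × 1.008 = 21.168
  O: 3 × 15.999 = 47.997
  S: 1 × 32.060 = 32.060
Sum: 12×12.011 + 1×35.450 + 21×1.008 + 3×15.999 + 1×32.060 = 280.807 → 280.81 g/mol.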